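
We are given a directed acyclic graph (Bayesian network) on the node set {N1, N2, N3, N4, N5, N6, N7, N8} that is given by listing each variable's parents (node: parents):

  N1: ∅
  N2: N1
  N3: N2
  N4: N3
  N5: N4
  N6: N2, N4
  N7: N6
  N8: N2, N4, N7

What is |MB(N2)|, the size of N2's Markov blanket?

Parents of N2: N1.
Children of N2: N3, N6, N8.
Parents of each child, excluding N2:
  N3: no additional parents.
  parents(N6) \ {N2} = {N4}.
  N8 also has parents N4, N7.
MB(N2) = {N1, N3, N4, N6, N7, N8}, which has 6 nodes.

6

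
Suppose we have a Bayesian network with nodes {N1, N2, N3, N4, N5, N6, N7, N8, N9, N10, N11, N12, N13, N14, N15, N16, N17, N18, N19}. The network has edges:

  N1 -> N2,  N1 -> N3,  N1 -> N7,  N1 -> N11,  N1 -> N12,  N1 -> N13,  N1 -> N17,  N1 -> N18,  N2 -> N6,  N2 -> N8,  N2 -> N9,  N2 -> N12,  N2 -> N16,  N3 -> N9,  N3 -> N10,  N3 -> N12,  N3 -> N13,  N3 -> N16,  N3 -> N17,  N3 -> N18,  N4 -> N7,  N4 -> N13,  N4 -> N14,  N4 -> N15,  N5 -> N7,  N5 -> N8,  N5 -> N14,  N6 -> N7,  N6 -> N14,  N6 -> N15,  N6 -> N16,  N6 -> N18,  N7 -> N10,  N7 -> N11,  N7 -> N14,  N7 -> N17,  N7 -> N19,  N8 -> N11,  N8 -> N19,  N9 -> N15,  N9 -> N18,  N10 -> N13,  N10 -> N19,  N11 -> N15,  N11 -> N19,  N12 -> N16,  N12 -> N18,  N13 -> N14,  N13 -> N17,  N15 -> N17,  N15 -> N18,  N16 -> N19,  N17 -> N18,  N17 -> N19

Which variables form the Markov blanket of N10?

Recall MB(v) = parents ∪ children ∪ spouses, where spouses are the other parents of v's children.
Parents of N10: N3, N7.
Ch(N10) = {N13, N19}.
Parents of each child, excluding N10:
  N13 also has parents N1, N3, N4.
  N19 also has parents N7, N8, N11, N16, N17.
Union: {N3, N7} ∪ {N13, N19} ∪ {N1, N3, N4, N7, N8, N11, N16, N17} = {N1, N3, N4, N7, N8, N11, N13, N16, N17, N19}.

{N1, N3, N4, N7, N8, N11, N13, N16, N17, N19}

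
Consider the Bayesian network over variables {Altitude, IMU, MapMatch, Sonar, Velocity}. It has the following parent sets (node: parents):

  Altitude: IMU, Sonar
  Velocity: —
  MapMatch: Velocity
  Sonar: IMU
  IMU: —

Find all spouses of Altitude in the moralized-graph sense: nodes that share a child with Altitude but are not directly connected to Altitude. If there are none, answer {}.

Altitude has no children, so it has no co-parents. The set is empty.

{}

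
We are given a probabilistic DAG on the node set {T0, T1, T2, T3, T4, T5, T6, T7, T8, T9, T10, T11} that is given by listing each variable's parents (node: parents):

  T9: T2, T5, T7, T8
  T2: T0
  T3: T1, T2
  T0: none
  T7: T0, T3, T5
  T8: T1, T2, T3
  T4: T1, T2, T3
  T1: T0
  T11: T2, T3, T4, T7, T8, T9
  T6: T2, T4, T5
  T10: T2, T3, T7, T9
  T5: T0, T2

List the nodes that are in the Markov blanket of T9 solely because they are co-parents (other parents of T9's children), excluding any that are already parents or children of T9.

{T3, T4}

Children of T9: T10, T11.
  T10 also has parents T2, T3, T7.
  parents(T11) \ {T9} = {T2, T3, T4, T7, T8}.
Excluding nodes already adjacent to T9 (T2, T5, T7, T8, T10, T11), the co-parent-only contribution is {T3, T4}.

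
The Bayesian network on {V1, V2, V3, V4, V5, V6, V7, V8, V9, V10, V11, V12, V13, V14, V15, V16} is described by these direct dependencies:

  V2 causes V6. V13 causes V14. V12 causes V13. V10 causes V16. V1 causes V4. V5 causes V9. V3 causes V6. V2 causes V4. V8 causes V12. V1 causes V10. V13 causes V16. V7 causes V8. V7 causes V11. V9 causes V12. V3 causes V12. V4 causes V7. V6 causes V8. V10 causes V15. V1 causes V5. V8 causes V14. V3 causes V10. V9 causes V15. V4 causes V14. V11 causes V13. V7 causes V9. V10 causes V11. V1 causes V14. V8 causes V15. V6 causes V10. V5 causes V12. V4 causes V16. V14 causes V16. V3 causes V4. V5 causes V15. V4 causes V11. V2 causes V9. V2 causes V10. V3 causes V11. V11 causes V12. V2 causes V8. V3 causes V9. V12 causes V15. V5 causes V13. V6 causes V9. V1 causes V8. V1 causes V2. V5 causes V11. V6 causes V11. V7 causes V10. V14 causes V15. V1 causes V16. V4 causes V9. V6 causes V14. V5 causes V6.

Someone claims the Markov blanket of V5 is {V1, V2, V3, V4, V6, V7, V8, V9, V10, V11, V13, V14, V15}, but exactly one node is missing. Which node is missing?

By definition, MB(V5) is built from V5's parents, V5's children, and the co-parents of V5.
Parents of V5: V1.
V5's children: V6, V9, V11, V12, V13, V15.
For each child, the remaining parents (spouses of V5):
  V6: V2, V3
  V9: V2, V3, V4, V6, V7
  V11: V3, V4, V6, V7, V10
  V12: V3, V8, V9, V11
  V13: V11, V12
  V15: V8, V9, V10, V12, V14
MB(V5) = {V1, V2, V3, V4, V6, V7, V8, V9, V10, V11, V12, V13, V14, V15}.
Comparing with the claimed set, V12 is missing.

V12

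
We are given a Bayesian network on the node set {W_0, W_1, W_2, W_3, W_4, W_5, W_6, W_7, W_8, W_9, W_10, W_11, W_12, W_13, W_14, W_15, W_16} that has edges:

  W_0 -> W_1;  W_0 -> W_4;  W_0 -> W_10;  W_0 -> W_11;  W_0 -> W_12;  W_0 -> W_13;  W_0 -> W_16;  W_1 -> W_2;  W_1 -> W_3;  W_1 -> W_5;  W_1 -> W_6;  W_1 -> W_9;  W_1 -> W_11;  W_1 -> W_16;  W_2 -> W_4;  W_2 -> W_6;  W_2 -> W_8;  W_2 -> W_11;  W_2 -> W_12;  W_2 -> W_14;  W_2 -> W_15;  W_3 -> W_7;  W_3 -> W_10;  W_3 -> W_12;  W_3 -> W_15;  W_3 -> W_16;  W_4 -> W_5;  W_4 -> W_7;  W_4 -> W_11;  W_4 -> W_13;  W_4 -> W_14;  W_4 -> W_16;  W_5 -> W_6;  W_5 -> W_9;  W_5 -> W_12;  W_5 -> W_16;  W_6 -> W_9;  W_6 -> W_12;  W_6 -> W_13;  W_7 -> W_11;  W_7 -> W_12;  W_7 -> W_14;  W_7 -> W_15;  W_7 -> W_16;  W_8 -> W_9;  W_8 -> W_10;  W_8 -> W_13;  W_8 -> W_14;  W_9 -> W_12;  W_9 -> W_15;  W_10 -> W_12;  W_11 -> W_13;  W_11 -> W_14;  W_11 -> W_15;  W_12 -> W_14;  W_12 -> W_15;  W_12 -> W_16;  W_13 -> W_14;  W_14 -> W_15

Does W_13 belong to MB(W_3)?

No

W_3 has parent W_1.
W_3's children: W_7, W_10, W_12, W_15, W_16.
Other parents of W_3's children:
  parents(W_7) \ {W_3} = {W_4}.
  parents(W_10) \ {W_3} = {W_0, W_8}.
  W_12's other parents are W_0, W_2, W_5, W_6, W_7, W_9, W_10.
  W_15 also has parents W_2, W_7, W_9, W_11, W_12, W_14.
  parents(W_16) \ {W_3} = {W_0, W_1, W_4, W_5, W_7, W_12}.
MB(W_3) = {W_0, W_1, W_2, W_4, W_5, W_6, W_7, W_8, W_9, W_10, W_11, W_12, W_14, W_15, W_16}; W_13 is not in this set.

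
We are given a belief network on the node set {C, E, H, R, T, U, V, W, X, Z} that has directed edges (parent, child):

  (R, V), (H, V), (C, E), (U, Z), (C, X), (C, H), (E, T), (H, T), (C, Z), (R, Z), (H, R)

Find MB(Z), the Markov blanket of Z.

Recall MB(v) = parents ∪ children ∪ spouses, where spouses are the other parents of v's children.
Z's parents: C, R, U.
Ch(Z) = {}.
Z has no children, so there are no co-parents.
MB(Z) = {C, R, U}.

{C, R, U}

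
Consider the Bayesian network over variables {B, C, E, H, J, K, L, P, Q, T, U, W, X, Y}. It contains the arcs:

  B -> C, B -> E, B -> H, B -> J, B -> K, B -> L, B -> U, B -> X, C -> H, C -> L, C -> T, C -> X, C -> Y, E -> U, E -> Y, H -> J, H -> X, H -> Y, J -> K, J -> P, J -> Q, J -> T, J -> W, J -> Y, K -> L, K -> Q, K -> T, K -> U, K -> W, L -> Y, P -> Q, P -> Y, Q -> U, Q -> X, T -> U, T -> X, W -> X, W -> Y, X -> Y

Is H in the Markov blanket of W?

Yes

H is a co-parent of W: both are parents of X, Y.
So H ∈ MB(W).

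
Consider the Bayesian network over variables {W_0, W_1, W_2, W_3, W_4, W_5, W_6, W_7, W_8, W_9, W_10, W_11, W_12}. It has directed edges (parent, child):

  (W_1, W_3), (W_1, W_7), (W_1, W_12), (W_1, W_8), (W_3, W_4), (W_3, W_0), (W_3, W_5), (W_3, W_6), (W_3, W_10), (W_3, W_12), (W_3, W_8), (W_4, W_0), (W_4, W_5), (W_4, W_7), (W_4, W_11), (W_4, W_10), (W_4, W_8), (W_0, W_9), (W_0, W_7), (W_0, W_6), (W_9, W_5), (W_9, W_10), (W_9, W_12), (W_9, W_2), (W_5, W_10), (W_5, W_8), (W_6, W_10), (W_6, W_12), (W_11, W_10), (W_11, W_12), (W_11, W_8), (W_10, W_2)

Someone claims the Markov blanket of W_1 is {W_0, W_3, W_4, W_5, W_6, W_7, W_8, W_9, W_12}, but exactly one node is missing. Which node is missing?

W_11

The Markov blanket of a node is its parents, its children, and the other parents of its children.
W_1's children: W_3, W_7, W_8, W_12.
W_1 has no parents.
Co-parents of W_1 (other parents of its children):
  W_3 has no other parent.
  parents(W_7) \ {W_1} = {W_0, W_4}.
  W_12's other parents are W_3, W_6, W_9, W_11.
  parents(W_8) \ {W_1} = {W_3, W_4, W_5, W_11}.
MB(W_1) = {W_0, W_3, W_4, W_5, W_6, W_7, W_8, W_9, W_11, W_12}.
Comparing with the claimed set, W_11 is missing.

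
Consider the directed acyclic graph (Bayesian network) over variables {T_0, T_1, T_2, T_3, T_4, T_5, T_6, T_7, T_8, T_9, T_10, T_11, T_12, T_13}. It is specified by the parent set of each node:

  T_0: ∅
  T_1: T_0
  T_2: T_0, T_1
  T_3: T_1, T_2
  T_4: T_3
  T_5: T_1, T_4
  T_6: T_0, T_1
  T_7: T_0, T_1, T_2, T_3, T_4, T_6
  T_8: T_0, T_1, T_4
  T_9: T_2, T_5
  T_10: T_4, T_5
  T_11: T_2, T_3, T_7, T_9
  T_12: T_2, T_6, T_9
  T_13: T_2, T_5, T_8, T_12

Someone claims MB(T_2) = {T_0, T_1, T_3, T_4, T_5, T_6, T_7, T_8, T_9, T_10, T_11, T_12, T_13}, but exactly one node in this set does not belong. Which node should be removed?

Parents of T_2: T_0, T_1.
Children of T_2: T_3, T_7, T_9, T_11, T_12, T_13.
Parents of each child, excluding T_2:
  T_3: T_1
  T_7: T_0, T_1, T_3, T_4, T_6
  T_9: T_5
  T_11: T_3, T_7, T_9
  T_12: T_6, T_9
  T_13: T_5, T_8, T_12
MB(T_2) = {T_0, T_1, T_3, T_4, T_5, T_6, T_7, T_8, T_9, T_11, T_12, T_13}.
T_10 is neither a parent, child, nor co-parent of T_2, so it does not belong.

T_10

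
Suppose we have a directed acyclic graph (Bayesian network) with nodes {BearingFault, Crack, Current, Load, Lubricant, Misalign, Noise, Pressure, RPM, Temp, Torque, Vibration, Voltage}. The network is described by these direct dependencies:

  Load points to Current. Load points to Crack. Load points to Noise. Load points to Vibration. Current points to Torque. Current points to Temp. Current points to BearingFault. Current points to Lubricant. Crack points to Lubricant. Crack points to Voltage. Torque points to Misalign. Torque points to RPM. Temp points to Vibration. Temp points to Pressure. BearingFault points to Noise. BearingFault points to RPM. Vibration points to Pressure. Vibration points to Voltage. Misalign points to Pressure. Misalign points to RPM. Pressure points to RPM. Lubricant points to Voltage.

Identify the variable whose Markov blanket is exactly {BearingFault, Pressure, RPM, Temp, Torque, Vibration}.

The target node must have every member of {BearingFault, Pressure, RPM, Temp, Torque, Vibration} as a parent, child, or co-parent, and no others.
Parents of Misalign: Torque; children: Pressure, RPM; co-parents: BearingFault, Pressure, Temp, Torque, Vibration.
These exactly cover the given set, so the node is Misalign.

Misalign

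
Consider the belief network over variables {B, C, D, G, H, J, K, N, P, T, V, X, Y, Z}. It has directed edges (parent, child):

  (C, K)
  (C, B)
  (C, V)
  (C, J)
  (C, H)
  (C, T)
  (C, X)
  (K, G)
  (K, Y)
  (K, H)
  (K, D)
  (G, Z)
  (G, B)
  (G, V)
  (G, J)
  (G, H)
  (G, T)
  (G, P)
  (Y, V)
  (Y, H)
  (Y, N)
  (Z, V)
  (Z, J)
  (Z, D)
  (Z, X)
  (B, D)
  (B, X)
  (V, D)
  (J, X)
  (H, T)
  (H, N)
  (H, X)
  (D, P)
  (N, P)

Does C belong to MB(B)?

C is a parent of B.
So C ∈ MB(B).

Yes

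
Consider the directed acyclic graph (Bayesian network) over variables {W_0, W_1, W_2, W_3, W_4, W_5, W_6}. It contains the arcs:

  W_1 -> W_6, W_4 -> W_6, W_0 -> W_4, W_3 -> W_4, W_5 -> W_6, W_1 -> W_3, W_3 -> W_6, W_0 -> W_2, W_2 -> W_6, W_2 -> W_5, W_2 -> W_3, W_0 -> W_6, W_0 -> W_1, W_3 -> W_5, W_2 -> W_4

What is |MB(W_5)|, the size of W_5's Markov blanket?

6

By definition, MB(W_5) is built from W_5's parents, W_5's children, and the co-parents of W_5.
Pa(W_5) = {W_2, W_3}.
W_5 has child W_6.
For each child, the remaining parents (spouses of W_5):
  W_6: W_0, W_1, W_2, W_3, W_4
MB(W_5) = {W_0, W_1, W_2, W_3, W_4, W_6}, which has 6 nodes.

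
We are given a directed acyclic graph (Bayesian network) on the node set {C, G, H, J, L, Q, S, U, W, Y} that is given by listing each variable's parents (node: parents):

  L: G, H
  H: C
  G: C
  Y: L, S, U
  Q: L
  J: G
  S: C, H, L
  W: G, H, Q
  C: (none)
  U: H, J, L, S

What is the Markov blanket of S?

{C, H, J, L, U, Y}

A node's Markov blanket = Pa ∪ Ch ∪ (parents of Ch other than the node itself).
Pa(S) = {C, H, L}.
Ch(S) = {U, Y}.
For each child, the remaining parents (spouses of S):
  U's other parents are H, J, L.
  parents(Y) \ {S} = {L, U}.
Taking the union gives {C, H, J, L, U, Y}.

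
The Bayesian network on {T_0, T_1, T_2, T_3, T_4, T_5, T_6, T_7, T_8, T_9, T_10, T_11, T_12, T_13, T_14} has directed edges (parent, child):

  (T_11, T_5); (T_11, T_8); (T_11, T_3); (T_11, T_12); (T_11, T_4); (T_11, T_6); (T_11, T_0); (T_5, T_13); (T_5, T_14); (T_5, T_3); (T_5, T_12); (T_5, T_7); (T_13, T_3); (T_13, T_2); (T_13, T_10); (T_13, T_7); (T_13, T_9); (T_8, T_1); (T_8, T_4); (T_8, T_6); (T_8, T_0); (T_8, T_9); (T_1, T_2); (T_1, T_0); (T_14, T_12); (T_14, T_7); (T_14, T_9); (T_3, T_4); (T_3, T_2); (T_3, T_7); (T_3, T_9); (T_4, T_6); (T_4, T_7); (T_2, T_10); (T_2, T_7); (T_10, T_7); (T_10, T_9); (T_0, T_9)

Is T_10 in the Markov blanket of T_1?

By definition, MB(T_1) is built from T_1's parents, T_1's children, and the co-parents of T_1.
T_1 has children T_0, T_2.
T_1's parents: T_8.
Other parents of T_1's children:
  T_2: T_3, T_13
  T_0: T_8, T_11
MB(T_1) = {T_0, T_2, T_3, T_8, T_11, T_13}; T_10 is not in this set.

No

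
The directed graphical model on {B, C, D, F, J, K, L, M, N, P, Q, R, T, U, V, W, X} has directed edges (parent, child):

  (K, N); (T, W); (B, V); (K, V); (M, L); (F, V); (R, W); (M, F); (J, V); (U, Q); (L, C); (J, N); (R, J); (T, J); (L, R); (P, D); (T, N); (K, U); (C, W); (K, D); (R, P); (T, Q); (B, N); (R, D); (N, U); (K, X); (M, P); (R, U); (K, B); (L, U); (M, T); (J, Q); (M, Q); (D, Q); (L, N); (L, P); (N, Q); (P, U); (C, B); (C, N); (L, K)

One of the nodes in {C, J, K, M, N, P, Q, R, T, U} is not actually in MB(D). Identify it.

D's parents: K, P, R.
D's children: Q.
Other parents of D's children:
  Q's other parents are J, M, N, T, U.
MB(D) = {J, K, M, N, P, Q, R, T, U}.
C is neither a parent, child, nor co-parent of D, so it does not belong.

C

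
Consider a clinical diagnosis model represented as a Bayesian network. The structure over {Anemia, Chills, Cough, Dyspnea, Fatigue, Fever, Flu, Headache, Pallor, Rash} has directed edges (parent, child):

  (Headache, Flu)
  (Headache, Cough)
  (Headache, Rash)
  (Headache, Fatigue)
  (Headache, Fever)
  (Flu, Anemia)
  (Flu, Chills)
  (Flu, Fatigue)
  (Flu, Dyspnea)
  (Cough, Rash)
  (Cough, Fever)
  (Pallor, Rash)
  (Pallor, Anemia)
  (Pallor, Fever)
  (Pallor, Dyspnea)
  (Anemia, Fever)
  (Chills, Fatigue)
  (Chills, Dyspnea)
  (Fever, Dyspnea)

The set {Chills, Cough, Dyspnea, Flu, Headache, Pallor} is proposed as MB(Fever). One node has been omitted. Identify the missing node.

Anemia

Recall MB(v) = parents ∪ children ∪ spouses, where spouses are the other parents of v's children.
Fever's parents: Anemia, Cough, Headache, Pallor.
Ch(Fever) = {Dyspnea}.
Co-parents of Fever (other parents of its children):
  Dyspnea: Chills, Flu, Pallor
MB(Fever) = {Anemia, Chills, Cough, Dyspnea, Flu, Headache, Pallor}.
Comparing with the claimed set, Anemia is missing.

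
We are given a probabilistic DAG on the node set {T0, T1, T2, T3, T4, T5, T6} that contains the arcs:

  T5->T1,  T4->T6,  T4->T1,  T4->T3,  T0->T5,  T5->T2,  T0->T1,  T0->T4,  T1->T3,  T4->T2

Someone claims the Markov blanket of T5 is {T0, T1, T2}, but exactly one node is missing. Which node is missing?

T4

A node's Markov blanket = Pa ∪ Ch ∪ (parents of Ch other than the node itself).
T5 has children T1, T2.
Pa(T5) = {T0}.
Parents of each child, excluding T5:
  T1: T0, T4
  T2: T4
MB(T5) = {T0, T1, T2, T4}.
Comparing with the claimed set, T4 is missing.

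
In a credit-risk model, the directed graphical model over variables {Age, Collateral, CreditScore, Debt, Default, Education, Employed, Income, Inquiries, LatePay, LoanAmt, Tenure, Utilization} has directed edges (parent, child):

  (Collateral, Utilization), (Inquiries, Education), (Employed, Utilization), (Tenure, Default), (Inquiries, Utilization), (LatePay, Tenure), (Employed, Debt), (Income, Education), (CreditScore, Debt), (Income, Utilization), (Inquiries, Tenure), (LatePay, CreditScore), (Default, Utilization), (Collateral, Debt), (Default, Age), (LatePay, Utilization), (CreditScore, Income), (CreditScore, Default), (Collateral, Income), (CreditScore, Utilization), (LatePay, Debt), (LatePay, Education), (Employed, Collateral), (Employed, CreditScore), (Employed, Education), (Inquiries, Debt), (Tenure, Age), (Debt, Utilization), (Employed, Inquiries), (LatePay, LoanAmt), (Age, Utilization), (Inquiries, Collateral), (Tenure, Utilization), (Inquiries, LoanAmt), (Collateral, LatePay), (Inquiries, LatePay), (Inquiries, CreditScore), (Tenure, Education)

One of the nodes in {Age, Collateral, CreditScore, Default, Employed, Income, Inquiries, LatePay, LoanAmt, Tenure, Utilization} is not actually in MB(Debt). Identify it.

By definition, MB(Debt) is built from Debt's parents, Debt's children, and the co-parents of Debt.
Debt has child Utilization.
Debt has parents Collateral, CreditScore, Employed, Inquiries, LatePay.
Parents of each child, excluding Debt:
  Utilization: Age, Collateral, CreditScore, Default, Employed, Income, Inquiries, LatePay, Tenure
MB(Debt) = {Age, Collateral, CreditScore, Default, Employed, Income, Inquiries, LatePay, Tenure, Utilization}.
LoanAmt is neither a parent, child, nor co-parent of Debt, so it does not belong.

LoanAmt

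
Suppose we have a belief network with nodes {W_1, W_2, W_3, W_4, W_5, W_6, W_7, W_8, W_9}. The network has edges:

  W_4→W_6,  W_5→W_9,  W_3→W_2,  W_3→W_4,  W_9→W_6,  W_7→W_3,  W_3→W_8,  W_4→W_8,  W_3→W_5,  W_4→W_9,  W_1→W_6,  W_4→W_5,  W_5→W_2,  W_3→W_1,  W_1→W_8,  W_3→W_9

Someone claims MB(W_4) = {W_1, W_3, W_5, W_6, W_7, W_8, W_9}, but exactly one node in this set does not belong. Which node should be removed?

W_7

By definition, MB(W_4) is built from W_4's parents, W_4's children, and the co-parents of W_4.
Pa(W_4) = {W_3}.
Ch(W_4) = {W_5, W_6, W_8, W_9}.
Co-parents of W_4 (other parents of its children):
  parents(W_8) \ {W_4} = {W_1, W_3}.
  parents(W_5) \ {W_4} = {W_3}.
  parents(W_9) \ {W_4} = {W_3, W_5}.
  parents(W_6) \ {W_4} = {W_1, W_9}.
MB(W_4) = {W_1, W_3, W_5, W_6, W_8, W_9}.
W_7 is neither a parent, child, nor co-parent of W_4, so it does not belong.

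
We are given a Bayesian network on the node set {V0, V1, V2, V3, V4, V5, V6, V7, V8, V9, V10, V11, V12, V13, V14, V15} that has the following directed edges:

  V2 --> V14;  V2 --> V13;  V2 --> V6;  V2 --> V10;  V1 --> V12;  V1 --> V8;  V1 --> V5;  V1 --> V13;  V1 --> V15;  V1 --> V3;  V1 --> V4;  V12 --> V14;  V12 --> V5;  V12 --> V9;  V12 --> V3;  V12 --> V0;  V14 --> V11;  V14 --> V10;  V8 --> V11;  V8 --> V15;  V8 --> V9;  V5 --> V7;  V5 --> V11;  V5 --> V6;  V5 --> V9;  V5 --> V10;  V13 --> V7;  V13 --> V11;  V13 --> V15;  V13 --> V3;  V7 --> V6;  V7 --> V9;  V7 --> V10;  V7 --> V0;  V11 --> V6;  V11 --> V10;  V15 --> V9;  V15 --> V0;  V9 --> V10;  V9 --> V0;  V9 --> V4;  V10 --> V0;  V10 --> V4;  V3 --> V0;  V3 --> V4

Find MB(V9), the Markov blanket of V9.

{V0, V1, V2, V3, V4, V5, V7, V8, V10, V11, V12, V14, V15}

The Markov blanket of a node is its parents, its children, and the other parents of its children.
Parents of V9: V5, V7, V8, V12, V15.
Ch(V9) = {V0, V4, V10}.
For each child, the remaining parents (spouses of V9):
  parents(V10) \ {V9} = {V2, V5, V7, V11, V14}.
  V0's other parents are V3, V7, V10, V12, V15.
  parents(V4) \ {V9} = {V1, V3, V10}.
Union: {V5, V7, V8, V12, V15} ∪ {V0, V4, V10} ∪ {V1, V2, V3, V5, V7, V10, V11, V12, V14, V15} = {V0, V1, V2, V3, V4, V5, V7, V8, V10, V11, V12, V14, V15}.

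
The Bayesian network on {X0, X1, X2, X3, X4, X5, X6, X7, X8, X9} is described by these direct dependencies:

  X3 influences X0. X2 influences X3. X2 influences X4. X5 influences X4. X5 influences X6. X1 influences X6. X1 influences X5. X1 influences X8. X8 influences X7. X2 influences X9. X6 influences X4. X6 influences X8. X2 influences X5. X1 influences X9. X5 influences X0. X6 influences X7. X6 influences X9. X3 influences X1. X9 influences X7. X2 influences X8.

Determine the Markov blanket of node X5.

X5 has parents X1, X2.
Children of X5: X0, X4, X6.
For each child, the remaining parents (spouses of X5):
  parents(X6) \ {X5} = {X1}.
  X0's other parent is X3.
  X4's other parents are X2, X6.
MB(X5) = {X0, X1, X2, X3, X4, X6}.

{X0, X1, X2, X3, X4, X6}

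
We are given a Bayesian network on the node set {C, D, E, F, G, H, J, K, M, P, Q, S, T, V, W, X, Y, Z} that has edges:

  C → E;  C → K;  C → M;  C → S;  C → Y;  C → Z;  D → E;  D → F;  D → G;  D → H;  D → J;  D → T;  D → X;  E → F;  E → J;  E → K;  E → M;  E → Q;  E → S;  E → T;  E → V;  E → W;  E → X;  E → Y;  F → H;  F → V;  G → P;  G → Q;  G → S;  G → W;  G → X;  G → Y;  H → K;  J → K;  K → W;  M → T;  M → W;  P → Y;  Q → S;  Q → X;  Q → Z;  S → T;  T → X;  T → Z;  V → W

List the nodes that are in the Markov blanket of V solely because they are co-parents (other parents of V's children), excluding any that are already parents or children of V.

Children of V: W.
  W: E, G, K, M
Excluding nodes already adjacent to V (E, F, W), the co-parent-only contribution is {G, K, M}.

{G, K, M}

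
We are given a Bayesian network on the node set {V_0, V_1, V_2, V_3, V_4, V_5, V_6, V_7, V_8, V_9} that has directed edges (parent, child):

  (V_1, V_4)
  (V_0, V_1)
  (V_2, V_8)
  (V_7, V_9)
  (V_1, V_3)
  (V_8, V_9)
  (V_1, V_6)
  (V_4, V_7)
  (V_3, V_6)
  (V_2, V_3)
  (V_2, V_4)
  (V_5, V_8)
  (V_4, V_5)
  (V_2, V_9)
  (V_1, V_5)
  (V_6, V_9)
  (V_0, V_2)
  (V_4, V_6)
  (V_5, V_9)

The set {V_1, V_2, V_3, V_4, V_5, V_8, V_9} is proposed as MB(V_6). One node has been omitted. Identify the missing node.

V_7

The Markov blanket of a node is its parents, its children, and the other parents of its children.
V_6 has child V_9.
V_6 has parents V_1, V_3, V_4.
Co-parents of V_6 (other parents of its children):
  V_9's other parents are V_2, V_5, V_7, V_8.
MB(V_6) = {V_1, V_2, V_3, V_4, V_5, V_7, V_8, V_9}.
Comparing with the claimed set, V_7 is missing.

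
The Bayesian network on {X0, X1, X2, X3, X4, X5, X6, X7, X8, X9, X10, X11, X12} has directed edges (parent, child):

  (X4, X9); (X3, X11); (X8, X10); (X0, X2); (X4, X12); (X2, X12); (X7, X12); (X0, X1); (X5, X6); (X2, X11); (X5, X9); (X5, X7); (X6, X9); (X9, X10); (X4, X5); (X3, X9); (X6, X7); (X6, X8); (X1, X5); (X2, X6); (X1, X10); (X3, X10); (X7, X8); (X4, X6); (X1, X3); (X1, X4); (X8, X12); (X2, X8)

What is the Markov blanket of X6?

{X2, X3, X4, X5, X7, X8, X9}

Parents of X6: X2, X4, X5.
Children of X6: X7, X8, X9.
For each child, the remaining parents (spouses of X6):
  X7 also has parent X5.
  parents(X8) \ {X6} = {X2, X7}.
  X9 also has parents X3, X4, X5.
Taking the union gives {X2, X3, X4, X5, X7, X8, X9}.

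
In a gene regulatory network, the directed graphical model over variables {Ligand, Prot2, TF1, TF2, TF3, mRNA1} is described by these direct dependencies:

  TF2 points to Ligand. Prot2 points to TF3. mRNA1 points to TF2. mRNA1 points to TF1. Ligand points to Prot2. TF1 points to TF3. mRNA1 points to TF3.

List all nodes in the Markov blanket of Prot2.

The Markov blanket of a node is its parents, its children, and the other parents of its children.
Pa(Prot2) = {Ligand}.
Prot2's children: TF3.
Co-parents of Prot2 (other parents of its children):
  TF3 also has parents TF1, mRNA1.
MB(Prot2) = {Ligand, TF1, TF3, mRNA1}.

{Ligand, TF1, TF3, mRNA1}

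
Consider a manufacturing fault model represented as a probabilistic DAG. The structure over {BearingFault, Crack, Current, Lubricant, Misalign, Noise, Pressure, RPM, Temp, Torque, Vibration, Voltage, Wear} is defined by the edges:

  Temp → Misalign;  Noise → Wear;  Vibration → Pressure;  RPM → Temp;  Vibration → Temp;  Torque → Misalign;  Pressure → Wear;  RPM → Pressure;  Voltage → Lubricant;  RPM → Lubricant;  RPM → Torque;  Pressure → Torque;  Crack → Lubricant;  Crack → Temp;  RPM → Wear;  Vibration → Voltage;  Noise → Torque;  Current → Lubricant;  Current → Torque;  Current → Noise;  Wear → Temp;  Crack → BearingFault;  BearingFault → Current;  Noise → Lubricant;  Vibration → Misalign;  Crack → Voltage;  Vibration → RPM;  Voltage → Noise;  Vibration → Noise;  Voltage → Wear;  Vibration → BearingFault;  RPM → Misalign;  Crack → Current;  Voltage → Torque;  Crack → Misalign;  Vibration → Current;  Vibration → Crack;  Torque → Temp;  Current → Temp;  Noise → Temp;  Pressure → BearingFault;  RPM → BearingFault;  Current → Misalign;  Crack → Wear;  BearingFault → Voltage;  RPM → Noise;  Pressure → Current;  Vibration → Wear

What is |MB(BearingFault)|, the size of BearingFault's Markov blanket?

Pa(BearingFault) = {Crack, Pressure, RPM, Vibration}.
Children of BearingFault: Current, Voltage.
Parents of each child, excluding BearingFault:
  Voltage's other parents are Crack, Vibration.
  Current's other parents are Crack, Pressure, Vibration.
MB(BearingFault) = {Crack, Current, Pressure, RPM, Vibration, Voltage}, which has 6 nodes.

6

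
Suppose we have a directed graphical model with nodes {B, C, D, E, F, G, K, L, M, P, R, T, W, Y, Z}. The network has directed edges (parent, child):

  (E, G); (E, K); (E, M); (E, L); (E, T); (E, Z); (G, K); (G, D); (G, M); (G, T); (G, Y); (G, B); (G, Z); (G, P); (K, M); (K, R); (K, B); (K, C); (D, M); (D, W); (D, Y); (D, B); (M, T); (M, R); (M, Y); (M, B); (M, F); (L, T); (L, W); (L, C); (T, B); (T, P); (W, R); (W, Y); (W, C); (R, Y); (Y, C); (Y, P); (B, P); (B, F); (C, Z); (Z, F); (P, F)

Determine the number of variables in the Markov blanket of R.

6

By definition, MB(R) is built from R's parents, R's children, and the co-parents of R.
R's parents: K, M, W.
Children of R: Y.
For each child, the remaining parents (spouses of R):
  Y also has parents D, G, M, W.
MB(R) = {D, G, K, M, W, Y}, which has 6 nodes.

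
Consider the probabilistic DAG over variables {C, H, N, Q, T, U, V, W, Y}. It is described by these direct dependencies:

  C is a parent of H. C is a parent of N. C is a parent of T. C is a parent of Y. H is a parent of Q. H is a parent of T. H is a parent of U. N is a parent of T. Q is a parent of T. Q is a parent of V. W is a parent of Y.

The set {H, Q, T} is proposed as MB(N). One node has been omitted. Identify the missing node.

Parents of N: C.
N has child T.
Other parents of N's children:
  T: C, H, Q
MB(N) = {C, H, Q, T}.
Comparing with the claimed set, C is missing.

C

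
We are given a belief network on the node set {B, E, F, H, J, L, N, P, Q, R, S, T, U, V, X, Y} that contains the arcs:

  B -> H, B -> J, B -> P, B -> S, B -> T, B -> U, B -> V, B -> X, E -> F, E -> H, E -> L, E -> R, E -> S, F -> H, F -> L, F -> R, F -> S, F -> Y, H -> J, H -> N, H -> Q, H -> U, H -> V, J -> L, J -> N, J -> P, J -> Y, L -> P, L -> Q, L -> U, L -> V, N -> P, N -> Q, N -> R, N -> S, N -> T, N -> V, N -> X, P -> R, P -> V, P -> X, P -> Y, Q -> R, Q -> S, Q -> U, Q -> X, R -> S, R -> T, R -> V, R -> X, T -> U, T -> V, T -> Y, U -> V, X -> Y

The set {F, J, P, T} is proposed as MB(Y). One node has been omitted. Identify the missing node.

Recall MB(v) = parents ∪ children ∪ spouses, where spouses are the other parents of v's children.
Y's parents: F, J, P, T, X.
Y's children: none.
With no children, Y has no spouses; the co-parent set is empty.
MB(Y) = {F, J, P, T, X}.
Comparing with the claimed set, X is missing.

X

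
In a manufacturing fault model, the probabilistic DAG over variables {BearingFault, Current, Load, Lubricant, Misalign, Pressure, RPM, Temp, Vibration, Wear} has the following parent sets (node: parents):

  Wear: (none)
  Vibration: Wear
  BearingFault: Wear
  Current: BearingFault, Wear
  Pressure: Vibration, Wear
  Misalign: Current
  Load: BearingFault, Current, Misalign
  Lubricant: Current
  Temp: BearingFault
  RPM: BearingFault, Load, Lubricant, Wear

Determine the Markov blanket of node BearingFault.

{Current, Load, Lubricant, Misalign, RPM, Temp, Wear}

The Markov blanket of a node is its parents, its children, and the other parents of its children.
Children of BearingFault: Current, Load, RPM, Temp.
Pa(BearingFault) = {Wear}.
For each child, the remaining parents (spouses of BearingFault):
  Current: Wear
  Load: Current, Misalign
  Temp: —
  RPM: Load, Lubricant, Wear
Union: {Wear} ∪ {Current, Load, RPM, Temp} ∪ {Current, Load, Lubricant, Misalign, Wear} = {Current, Load, Lubricant, Misalign, RPM, Temp, Wear}.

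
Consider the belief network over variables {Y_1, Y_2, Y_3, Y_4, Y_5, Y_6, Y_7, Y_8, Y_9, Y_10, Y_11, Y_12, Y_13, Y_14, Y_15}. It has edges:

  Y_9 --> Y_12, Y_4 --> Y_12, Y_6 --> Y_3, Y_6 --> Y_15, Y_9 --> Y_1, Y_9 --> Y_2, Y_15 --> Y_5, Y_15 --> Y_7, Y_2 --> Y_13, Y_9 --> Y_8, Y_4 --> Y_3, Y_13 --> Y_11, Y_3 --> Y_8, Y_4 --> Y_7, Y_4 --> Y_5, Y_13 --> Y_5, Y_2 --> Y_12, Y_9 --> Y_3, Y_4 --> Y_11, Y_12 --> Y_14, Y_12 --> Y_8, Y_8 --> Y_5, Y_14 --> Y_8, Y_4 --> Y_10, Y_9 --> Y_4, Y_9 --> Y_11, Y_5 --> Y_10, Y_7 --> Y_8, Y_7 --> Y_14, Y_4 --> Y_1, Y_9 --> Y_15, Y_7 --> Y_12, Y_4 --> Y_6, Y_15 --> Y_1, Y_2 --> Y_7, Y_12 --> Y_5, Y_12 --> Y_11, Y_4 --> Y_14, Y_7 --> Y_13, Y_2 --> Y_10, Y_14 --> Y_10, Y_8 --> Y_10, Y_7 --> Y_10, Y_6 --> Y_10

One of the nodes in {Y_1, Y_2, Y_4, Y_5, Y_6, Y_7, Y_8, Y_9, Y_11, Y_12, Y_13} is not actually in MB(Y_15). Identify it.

Y_11

The Markov blanket of a node is its parents, its children, and the other parents of its children.
Y_15's children: Y_1, Y_5, Y_7.
Y_15 has parents Y_6, Y_9.
Co-parents of Y_15 (other parents of its children):
  Y_7: Y_2, Y_4
  Y_5: Y_4, Y_8, Y_12, Y_13
  Y_1: Y_4, Y_9
MB(Y_15) = {Y_1, Y_2, Y_4, Y_5, Y_6, Y_7, Y_8, Y_9, Y_12, Y_13}.
Y_11 is neither a parent, child, nor co-parent of Y_15, so it does not belong.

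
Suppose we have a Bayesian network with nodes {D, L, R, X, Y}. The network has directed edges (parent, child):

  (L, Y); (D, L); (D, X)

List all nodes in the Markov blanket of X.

Recall MB(v) = parents ∪ children ∪ spouses, where spouses are the other parents of v's children.
X's children: none.
X has parent D.
X has no children, so there are no co-parents.
So the Markov blanket of X is {D}.

{D}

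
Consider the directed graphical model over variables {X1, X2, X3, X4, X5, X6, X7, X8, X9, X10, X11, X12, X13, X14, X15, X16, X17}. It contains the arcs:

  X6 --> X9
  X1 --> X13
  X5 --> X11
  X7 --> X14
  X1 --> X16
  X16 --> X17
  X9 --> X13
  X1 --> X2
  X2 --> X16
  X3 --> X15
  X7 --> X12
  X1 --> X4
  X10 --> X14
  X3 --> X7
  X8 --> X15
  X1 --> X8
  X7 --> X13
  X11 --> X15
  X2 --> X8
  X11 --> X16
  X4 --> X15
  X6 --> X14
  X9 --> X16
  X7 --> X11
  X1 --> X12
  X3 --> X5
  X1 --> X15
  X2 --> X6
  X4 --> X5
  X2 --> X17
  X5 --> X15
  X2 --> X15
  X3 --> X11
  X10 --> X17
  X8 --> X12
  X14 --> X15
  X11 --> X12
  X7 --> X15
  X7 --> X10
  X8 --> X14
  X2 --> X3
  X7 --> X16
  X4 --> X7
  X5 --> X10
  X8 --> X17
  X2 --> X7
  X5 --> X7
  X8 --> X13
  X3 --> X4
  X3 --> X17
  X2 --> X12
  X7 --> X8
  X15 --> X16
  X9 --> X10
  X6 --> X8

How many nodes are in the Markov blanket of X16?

X16 has child X17.
Parents of X16: X1, X2, X7, X9, X11, X15.
Parents of each child, excluding X16:
  X17: X2, X3, X8, X10
MB(X16) = {X1, X2, X3, X7, X8, X9, X10, X11, X15, X17}, which has 10 nodes.

10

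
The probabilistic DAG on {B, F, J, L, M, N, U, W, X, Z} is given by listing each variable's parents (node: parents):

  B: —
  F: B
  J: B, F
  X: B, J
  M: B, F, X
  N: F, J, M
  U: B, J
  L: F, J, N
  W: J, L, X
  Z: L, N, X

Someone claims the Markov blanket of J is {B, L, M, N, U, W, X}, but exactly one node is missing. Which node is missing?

A node's Markov blanket = Pa ∪ Ch ∪ (parents of Ch other than the node itself).
J's children: L, N, U, W, X.
Pa(J) = {B, F}.
Other parents of J's children:
  X's other parent is B.
  N's other parents are F, M.
  U's other parent is B.
  L's other parents are F, N.
  W's other parents are L, X.
MB(J) = {B, F, L, M, N, U, W, X}.
Comparing with the claimed set, F is missing.

F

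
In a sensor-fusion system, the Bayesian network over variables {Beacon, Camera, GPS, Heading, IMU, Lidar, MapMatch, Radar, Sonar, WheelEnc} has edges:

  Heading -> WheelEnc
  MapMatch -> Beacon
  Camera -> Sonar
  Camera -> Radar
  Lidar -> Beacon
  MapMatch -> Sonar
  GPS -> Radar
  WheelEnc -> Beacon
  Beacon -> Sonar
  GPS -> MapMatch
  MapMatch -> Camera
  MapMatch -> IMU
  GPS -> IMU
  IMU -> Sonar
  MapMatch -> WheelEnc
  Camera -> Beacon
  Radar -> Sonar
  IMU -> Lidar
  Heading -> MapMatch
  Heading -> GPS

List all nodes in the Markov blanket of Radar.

By definition, MB(Radar) is built from Radar's parents, Radar's children, and the co-parents of Radar.
Radar has child Sonar.
Radar's parents: Camera, GPS.
Other parents of Radar's children:
  Sonar also has parents Beacon, Camera, IMU, MapMatch.
So the Markov blanket of Radar is {Beacon, Camera, GPS, IMU, MapMatch, Sonar}.

{Beacon, Camera, GPS, IMU, MapMatch, Sonar}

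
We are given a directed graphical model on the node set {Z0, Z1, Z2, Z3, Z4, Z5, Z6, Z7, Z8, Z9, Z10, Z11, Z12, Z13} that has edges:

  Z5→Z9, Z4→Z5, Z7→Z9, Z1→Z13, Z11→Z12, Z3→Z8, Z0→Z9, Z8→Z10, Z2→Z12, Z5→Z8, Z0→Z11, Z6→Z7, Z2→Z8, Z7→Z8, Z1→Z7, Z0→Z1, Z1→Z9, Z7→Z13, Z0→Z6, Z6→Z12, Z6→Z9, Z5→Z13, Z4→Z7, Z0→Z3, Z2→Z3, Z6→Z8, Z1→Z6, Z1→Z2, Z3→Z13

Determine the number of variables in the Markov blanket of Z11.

The Markov blanket of a node is its parents, its children, and the other parents of its children.
Z11's children: Z12.
Z11 has parent Z0.
Other parents of Z11's children:
  Z12: Z2, Z6
MB(Z11) = {Z0, Z2, Z6, Z12}, which has 4 nodes.

4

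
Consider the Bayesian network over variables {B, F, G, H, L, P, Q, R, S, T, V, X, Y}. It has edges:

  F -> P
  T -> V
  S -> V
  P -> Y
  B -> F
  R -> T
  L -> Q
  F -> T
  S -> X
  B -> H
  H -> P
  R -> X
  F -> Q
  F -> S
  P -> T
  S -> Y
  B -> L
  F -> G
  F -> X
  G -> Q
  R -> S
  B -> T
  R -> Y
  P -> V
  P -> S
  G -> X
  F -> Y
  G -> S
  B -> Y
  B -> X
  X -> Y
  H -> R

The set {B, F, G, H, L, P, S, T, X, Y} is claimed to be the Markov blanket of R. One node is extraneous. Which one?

R has parent H.
R has children S, T, X, Y.
Parents of each child, excluding R:
  S: F, G, P
  T: B, F, P
  X: B, F, G, S
  Y: B, F, P, S, X
MB(R) = {B, F, G, H, P, S, T, X, Y}.
L is neither a parent, child, nor co-parent of R, so it does not belong.

L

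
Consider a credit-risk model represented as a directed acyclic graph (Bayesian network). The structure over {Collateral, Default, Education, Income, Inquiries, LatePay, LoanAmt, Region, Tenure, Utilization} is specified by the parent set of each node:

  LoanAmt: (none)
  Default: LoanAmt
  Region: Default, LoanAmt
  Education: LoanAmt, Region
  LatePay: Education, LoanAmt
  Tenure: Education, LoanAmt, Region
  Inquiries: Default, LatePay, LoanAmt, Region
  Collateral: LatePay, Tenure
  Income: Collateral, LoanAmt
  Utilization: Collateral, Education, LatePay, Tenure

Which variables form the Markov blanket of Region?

{Default, Education, Inquiries, LatePay, LoanAmt, Tenure}

The Markov blanket of a node is its parents, its children, and the other parents of its children.
Region has parents Default, LoanAmt.
Ch(Region) = {Education, Inquiries, Tenure}.
For each child, the remaining parents (spouses of Region):
  parents(Education) \ {Region} = {LoanAmt}.
  parents(Tenure) \ {Region} = {Education, LoanAmt}.
  Inquiries's other parents are Default, LatePay, LoanAmt.
Taking the union gives {Default, Education, Inquiries, LatePay, LoanAmt, Tenure}.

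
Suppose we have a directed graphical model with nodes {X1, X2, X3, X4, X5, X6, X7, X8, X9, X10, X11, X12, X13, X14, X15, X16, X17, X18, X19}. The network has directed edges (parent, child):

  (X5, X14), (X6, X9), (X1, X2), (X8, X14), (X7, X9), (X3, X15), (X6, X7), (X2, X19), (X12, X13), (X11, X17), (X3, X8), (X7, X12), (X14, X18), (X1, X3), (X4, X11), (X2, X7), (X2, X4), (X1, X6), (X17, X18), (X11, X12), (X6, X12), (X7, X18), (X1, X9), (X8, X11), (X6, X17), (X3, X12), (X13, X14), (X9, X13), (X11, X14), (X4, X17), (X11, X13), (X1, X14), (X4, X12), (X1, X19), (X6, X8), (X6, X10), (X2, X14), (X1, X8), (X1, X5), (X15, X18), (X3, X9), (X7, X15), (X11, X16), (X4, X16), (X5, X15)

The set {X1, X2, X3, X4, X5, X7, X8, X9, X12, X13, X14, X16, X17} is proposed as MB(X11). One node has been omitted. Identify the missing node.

X6

A node's Markov blanket = Pa ∪ Ch ∪ (parents of Ch other than the node itself).
X11's parents: X4, X8.
Children of X11: X12, X13, X14, X16, X17.
Co-parents of X11 (other parents of its children):
  parents(X12) \ {X11} = {X3, X4, X6, X7}.
  X13 also has parents X9, X12.
  X14's other parents are X1, X2, X5, X8, X13.
  X16 also has parent X4.
  X17 also has parents X4, X6.
MB(X11) = {X1, X2, X3, X4, X5, X6, X7, X8, X9, X12, X13, X14, X16, X17}.
Comparing with the claimed set, X6 is missing.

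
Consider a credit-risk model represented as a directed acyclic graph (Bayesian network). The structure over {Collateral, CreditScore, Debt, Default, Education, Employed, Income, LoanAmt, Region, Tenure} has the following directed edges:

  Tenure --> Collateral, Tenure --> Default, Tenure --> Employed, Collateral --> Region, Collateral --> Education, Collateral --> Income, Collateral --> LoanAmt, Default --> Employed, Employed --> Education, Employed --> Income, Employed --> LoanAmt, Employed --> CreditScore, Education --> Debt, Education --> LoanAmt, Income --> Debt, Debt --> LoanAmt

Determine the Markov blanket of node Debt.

{Collateral, Education, Employed, Income, LoanAmt}

Recall MB(v) = parents ∪ children ∪ spouses, where spouses are the other parents of v's children.
Parents of Debt: Education, Income.
Debt has child LoanAmt.
For each child, the remaining parents (spouses of Debt):
  LoanAmt also has parents Collateral, Education, Employed.
MB(Debt) = {Collateral, Education, Employed, Income, LoanAmt}.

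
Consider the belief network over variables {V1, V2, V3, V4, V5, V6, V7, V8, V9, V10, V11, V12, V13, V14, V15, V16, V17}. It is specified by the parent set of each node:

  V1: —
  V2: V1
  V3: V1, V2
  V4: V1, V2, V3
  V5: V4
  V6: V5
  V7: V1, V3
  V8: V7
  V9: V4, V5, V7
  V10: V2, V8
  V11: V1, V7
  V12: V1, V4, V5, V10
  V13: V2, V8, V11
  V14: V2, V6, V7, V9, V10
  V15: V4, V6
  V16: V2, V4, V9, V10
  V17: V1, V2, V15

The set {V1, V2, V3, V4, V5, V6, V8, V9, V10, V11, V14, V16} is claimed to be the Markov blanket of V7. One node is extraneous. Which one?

By definition, MB(V7) is built from V7's parents, V7's children, and the co-parents of V7.
V7's children: V8, V9, V11, V14.
Pa(V7) = {V1, V3}.
Co-parents of V7 (other parents of its children):
  V8 has no other parent.
  parents(V9) \ {V7} = {V4, V5}.
  V11's other parent is V1.
  parents(V14) \ {V7} = {V2, V6, V9, V10}.
MB(V7) = {V1, V2, V3, V4, V5, V6, V8, V9, V10, V11, V14}.
V16 is neither a parent, child, nor co-parent of V7, so it does not belong.

V16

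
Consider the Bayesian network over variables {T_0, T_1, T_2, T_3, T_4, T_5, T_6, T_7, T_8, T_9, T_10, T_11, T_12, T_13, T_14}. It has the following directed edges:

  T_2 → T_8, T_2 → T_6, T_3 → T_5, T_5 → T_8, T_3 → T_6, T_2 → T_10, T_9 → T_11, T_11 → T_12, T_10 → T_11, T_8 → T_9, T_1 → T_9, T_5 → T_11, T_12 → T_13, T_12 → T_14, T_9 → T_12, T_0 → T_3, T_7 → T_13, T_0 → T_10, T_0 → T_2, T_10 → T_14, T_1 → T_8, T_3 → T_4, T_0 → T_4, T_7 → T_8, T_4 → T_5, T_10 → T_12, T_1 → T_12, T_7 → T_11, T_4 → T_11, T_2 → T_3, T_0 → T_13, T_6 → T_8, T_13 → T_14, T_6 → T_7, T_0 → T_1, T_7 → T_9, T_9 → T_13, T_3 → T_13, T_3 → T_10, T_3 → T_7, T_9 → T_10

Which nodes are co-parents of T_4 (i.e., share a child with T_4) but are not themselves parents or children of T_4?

{T_7, T_9, T_10}

Children of T_4: T_5, T_11.
  T_5's other parent is T_3.
  T_11 also has parents T_5, T_7, T_9, T_10.
Excluding nodes already adjacent to T_4 (T_0, T_3, T_5, T_11), the co-parent-only contribution is {T_7, T_9, T_10}.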